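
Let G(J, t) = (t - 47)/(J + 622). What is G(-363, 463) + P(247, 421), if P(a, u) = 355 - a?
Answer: 28388/259 ≈ 109.61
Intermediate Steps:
G(J, t) = (-47 + t)/(622 + J)
G(-363, 463) + P(247, 421) = (-47 + 463)/(622 - 363) + (355 - 1*247) = 416/259 + (355 - 247) = (1/259)*416 + 108 = 416/259 + 108 = 28388/259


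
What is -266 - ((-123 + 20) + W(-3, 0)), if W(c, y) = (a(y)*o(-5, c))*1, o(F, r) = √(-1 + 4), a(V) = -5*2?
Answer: -163 + 10*√3 ≈ -145.68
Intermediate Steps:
a(V) = -10
o(F, r) = √3
W(c, y) = -10*√3 (W(c, y) = -10*√3*1 = -10*√3)
-266 - ((-123 + 20) + W(-3, 0)) = -266 - ((-123 + 20) - 10*√3) = -266 - (-103 - 10*√3) = -266 + (103 + 10*√3) = -163 + 10*√3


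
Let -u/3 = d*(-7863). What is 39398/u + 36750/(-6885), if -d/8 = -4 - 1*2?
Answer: -17012239/3208104 ≈ -5.3029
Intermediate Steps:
d = 48 (d = -8*(-4 - 1*2) = -8*(-4 - 2) = -8*(-6) = 48)
u = 1132272 (u = -144*(-7863) = -3*(-377424) = 1132272)
39398/u + 36750/(-6885) = 39398/1132272 + 36750/(-6885) = 39398*(1/1132272) + 36750*(-1/6885) = 19699/566136 - 2450/459 = -17012239/3208104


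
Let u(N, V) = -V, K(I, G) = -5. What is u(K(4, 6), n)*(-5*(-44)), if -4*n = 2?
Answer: 110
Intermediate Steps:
n = -1/2 (n = -1/4*2 = -1/2 ≈ -0.50000)
u(K(4, 6), n)*(-5*(-44)) = (-1*(-1/2))*(-5*(-44)) = (1/2)*220 = 110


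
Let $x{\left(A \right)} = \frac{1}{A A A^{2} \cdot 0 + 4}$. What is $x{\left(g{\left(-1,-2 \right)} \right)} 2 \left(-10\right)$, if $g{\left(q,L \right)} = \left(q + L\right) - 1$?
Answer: $-5$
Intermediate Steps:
$g{\left(q,L \right)} = -1 + L + q$ ($g{\left(q,L \right)} = \left(L + q\right) - 1 = -1 + L + q$)
$x{\left(A \right)} = \frac{1}{4}$ ($x{\left(A \right)} = \frac{1}{A A^{3} \cdot 0 + 4} = \frac{1}{A^{4} \cdot 0 + 4} = \frac{1}{0 + 4} = \frac{1}{4}$)
$x{\left(g{\left(-1,-2 \right)} \right)} 2 \left(-10\right) = \frac{1}{4} \cdot 2 \left(-10\right) = \frac{1}{2} \left(-10\right) = -5$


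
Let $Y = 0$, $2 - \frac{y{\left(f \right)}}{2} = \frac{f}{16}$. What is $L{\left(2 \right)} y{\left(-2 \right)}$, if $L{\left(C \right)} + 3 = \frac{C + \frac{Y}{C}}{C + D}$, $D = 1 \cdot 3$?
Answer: $- \frac{221}{20} \approx -11.05$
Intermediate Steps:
$y{\left(f \right)} = 4 - \frac{f}{8}$ ($y{\left(f \right)} = 4 - 2 \frac{f}{16} = 4 - \frac{f}{8}$)
$D = 3$
$L{\left(C \right)} = -3 + \frac{C}{3 + C}$ ($L{\left(C \right)} = -3 + \frac{C + \frac{0}{C}}{C + 3} = -3 + \frac{C + 0}{3 + C} = -3 + \frac{C}{3 + C}$)
$L{\left(2 \right)} y{\left(-2 \right)} = \frac{-9 - 4}{3 + 2} \left(4 - - \frac{1}{4}\right) = \frac{-9 - 4}{5} \left(4 + \frac{1}{4}\right) = \frac{1}{5} \left(-13\right) \frac{17}{4} = \left(- \frac{13}{5}\right) \frac{17}{4} = - \frac{221}{20}$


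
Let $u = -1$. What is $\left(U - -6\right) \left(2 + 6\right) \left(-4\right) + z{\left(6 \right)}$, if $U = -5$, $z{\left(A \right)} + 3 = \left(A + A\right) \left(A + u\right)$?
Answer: $25$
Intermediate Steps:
$z{\left(A \right)} = -3 + 2 A \left(-1 + A\right)$ ($z{\left(A \right)} = -3 + \left(A + A\right) \left(A - 1\right) = -3 + 2 A \left(-1 + A\right)$)
$\left(U - -6\right) \left(2 + 6\right) \left(-4\right) + z{\left(6 \right)} = \left(-5 - -6\right) \left(2 + 6\right) \left(-4\right) - \left(15 - 72\right) = \left(-5 + 6\right) 8 \left(-4\right) - -57 = 1 \left(-32\right) - -57 = -32 + 57 = 25$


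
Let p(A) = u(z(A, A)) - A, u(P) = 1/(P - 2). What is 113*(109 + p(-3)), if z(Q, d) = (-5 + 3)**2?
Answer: 25425/2 ≈ 12713.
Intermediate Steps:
z(Q, d) = 4 (z(Q, d) = (-2)**2 = 4)
u(P) = 1/(-2 + P)
p(A) = 1/2 - A (p(A) = 1/(-2 + 4) - A = 1/2 - A)
113*(109 + p(-3)) = 113*(109 + (1/2 - 1*(-3))) = 113*(109 + (1/2 + 3)) = 113*(109 + 7/2) = 113*(225/2) = 25425/2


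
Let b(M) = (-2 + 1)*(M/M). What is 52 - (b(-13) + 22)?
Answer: 31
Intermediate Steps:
b(M) = -1 (b(M) = -1*1 = -1)
52 - (b(-13) + 22) = 52 - (-1 + 22) = 52 - 1*21 = 52 - 21 = 31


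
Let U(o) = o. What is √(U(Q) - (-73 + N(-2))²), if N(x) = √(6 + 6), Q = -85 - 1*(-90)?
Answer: 2*√(-1334 + 73*√3) ≈ 69.5*I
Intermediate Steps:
Q = 5 (Q = -85 + 90 = 5)
N(x) = 2*√3 (N(x) = √12 = 2*√3)
√(U(Q) - (-73 + N(-2))²) = √(5 - (-73 + 2*√3)²)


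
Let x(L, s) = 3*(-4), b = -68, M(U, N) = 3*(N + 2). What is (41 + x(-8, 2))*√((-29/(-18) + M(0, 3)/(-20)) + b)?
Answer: 29*I*√2417/6 ≈ 237.62*I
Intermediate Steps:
M(U, N) = 6 + 3*N (M(U, N) = 3*(2 + N) = 6 + 3*N)
x(L, s) = -12
(41 + x(-8, 2))*√((-29/(-18) + M(0, 3)/(-20)) + b) = (41 - 12)*√((-29/(-18) + (6 + 3*3)/(-20)) - 68) = 29*√((-29*(-1/18) + (6 + 9)*(-1/20)) - 68) = 29*√((29/18 + 15*(-1/20)) - 68) = 29*√((29/18 - ¾) - 68) = 29*√(31/36 - 68) = 29*√(-2417/36) = 29*(I*√2417/6) = 29*I*√2417/6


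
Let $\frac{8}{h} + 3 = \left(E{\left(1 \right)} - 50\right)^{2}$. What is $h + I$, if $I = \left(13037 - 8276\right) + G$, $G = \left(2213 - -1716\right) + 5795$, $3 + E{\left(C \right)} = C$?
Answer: $\frac{39123993}{2701} \approx 14485.0$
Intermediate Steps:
$E{\left(C \right)} = -3 + C$
$h = \frac{8}{2701}$ ($h = \frac{8}{-3 + \left(\left(-3 + 1\right) - 50\right)^{2}} = \frac{8}{-3 + \left(-2 - 50\right)^{2}} = \frac{8}{-3 + \left(-52\right)^{2}} = \frac{8}{-3 + 2704} = \frac{8}{2701} \approx 0.0029619$)
$G = 9724$ ($G = \left(2213 + 1716\right) + 5795 = 3929 + 5795 = 9724$)
$I = 14485$ ($I = \left(13037 - 8276\right) + 9724 = 4761 + 9724 = 14485$)
$h + I = \frac{8}{2701} + 14485 = \frac{39123993}{2701}$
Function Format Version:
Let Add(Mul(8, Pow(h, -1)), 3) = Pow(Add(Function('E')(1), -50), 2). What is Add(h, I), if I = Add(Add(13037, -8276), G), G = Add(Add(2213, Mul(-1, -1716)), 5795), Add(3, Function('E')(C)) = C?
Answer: Rational(39123993, 2701) ≈ 14485.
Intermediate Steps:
Function('E')(C) = Add(-3, C)
h = Rational(8, 2701) (h = Mul(8, Pow(Add(-3, Pow(Add(Add(-3, 1), -50), 2)), -1)) = Mul(8, Pow(Add(-3, Pow(Add(-2, -50), 2)), -1)) = Mul(8, Pow(Add(-3, Pow(-52, 2)), -1)) = Mul(8, Pow(Add(-3, 2704), -1)) = Mul(8, Pow(2701, -1)) = Mul(8, Rational(1, 2701)) = Rational(8, 2701) ≈ 0.0029619)
G = 9724 (G = Add(Add(2213, 1716), 5795) = Add(3929, 5795) = 9724)
I = 14485 (I = Add(Add(13037, -8276), 9724) = Add(4761, 9724) = 14485)
Add(h, I) = Add(Rational(8, 2701), 14485) = Rational(39123993, 2701)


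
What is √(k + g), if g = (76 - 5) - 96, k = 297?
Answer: 4*√17 ≈ 16.492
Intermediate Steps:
g = -25 (g = 71 - 96 = -25)
√(k + g) = √(297 - 25) = √272 = 4*√17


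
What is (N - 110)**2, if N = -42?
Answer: 23104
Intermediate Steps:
(N - 110)**2 = (-42 - 110)**2 = (-152)**2 = 23104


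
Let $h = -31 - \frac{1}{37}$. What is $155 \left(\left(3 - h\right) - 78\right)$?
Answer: $- \frac{252185}{37} \approx -6815.8$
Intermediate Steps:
$h = - \frac{1148}{37}$ ($h = -31 - \frac{1}{37} = - \frac{1148}{37} \approx -31.027$)
$155 \left(\left(3 - h\right) - 78\right) = 155 \left(\left(3 - - \frac{1148}{37}\right) - 78\right) = 155 \left(\left(3 + \frac{1148}{37}\right) - 78\right) = 155 \left(\frac{1259}{37} - 78\right) = 155 \left(- \frac{1627}{37}\right) = - \frac{252185}{37}$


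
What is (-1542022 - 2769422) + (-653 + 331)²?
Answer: -4207760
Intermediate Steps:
(-1542022 - 2769422) + (-653 + 331)² = -4311444 + (-322)² = -4311444 + 103684 = -4207760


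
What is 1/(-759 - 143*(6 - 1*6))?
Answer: -1/759 ≈ -0.0013175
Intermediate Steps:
1/(-759 - 143*(6 - 1*6)) = 1/(-759 - 143*(6 - 6)) = 1/(-759 - 143*0) = 1/(-759 + 0) = 1/(-759) = -1/759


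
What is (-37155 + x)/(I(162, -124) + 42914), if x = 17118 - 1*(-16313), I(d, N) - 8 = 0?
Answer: -1862/21461 ≈ -0.086762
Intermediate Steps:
I(d, N) = 8 (I(d, N) = 8 + 0 = 8)
x = 33431 (x = 17118 + 16313 = 33431)
(-37155 + x)/(I(162, -124) + 42914) = (-37155 + 33431)/(8 + 42914) = -3724/42922 = -3724*1/42922 = -1862/21461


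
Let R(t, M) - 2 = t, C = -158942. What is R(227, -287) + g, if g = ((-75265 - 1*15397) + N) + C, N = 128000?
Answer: -121375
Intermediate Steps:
R(t, M) = 2 + t
g = -121604 (g = ((-75265 - 1*15397) + 128000) - 158942 = ((-75265 - 15397) + 128000) - 158942 = (-90662 + 128000) - 158942 = 37338 - 158942 = -121604)
R(227, -287) + g = (2 + 227) - 121604 = 229 - 121604 = -121375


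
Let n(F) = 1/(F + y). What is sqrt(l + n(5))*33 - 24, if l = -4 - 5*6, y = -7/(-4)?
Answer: -24 + 11*I*sqrt(2742)/3 ≈ -24.0 + 192.0*I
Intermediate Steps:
y = 7/4 (y = -7*(-1/4) = 7/4 ≈ 1.7500)
n(F) = 1/(7/4 + F) (n(F) = 1/(F + 7/4) = 1/(7/4 + F))
l = -34 (l = -4 - 30 = -34)
sqrt(l + n(5))*33 - 24 = sqrt(-34 + 4/(7 + 4*5))*33 - 24 = sqrt(-34 + 4/(7 + 20))*33 - 24 = sqrt(-34 + 4/27)*33 - 24 = sqrt(-914/27)*33 - 24 = (I*sqrt(2742)/9)*33 - 24 = 11*I*sqrt(2742)/3 - 24 = -24 + 11*I*sqrt(2742)/3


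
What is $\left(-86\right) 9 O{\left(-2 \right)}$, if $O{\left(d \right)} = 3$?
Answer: $-2322$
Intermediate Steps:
$\left(-86\right) 9 O{\left(-2 \right)} = \left(-86\right) 9 \cdot 3 = \left(-774\right) 3 = -2322$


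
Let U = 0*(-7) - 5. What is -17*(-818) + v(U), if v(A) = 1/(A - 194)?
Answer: 2767293/199 ≈ 13906.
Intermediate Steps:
U = -5 (U = 0 - 5 = -5)
v(A) = 1/(-194 + A)
-17*(-818) + v(U) = -17*(-818) + 1/(-194 - 5) = 13906 + 1/(-199) = 13906 - 1/199 = 2767293/199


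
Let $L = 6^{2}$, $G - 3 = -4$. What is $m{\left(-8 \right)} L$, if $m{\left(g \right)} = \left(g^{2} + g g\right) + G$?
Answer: $4572$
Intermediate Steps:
$G = -1$ ($G = 3 - 4 = -1$)
$m{\left(g \right)} = -1 + 2 g^{2}$ ($m{\left(g \right)} = \left(g^{2} + g g\right) - 1 = \left(g^{2} + g^{2}\right) - 1 = 2 g^{2} - 1 = -1 + 2 g^{2}$)
$L = 36$
$m{\left(-8 \right)} L = \left(-1 + 2 \left(-8\right)^{2}\right) 36 = \left(-1 + 2 \cdot 64\right) 36 = \left(-1 + 128\right) 36 = 127 \cdot 36 = 4572$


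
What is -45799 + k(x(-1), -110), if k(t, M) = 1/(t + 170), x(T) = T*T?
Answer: -7831628/171 ≈ -45799.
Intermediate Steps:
x(T) = T**2
k(t, M) = 1/(170 + t)
-45799 + k(x(-1), -110) = -45799 + 1/(170 + (-1)**2) = -45799 + 1/(170 + 1) = -45799 + 1/171 = -7831628/171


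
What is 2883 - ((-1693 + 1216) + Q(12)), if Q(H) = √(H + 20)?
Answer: 3360 - 4*√2 ≈ 3354.3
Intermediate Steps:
Q(H) = √(20 + H)
2883 - ((-1693 + 1216) + Q(12)) = 2883 - ((-1693 + 1216) + √(20 + 12)) = 2883 - (-477 + √32) = 2883 - (-477 + 4*√2) = 2883 + (477 - 4*√2) = 3360 - 4*√2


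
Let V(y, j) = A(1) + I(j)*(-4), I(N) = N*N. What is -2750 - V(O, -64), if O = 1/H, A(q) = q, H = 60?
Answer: 13633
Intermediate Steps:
O = 1/60 ≈ 0.016667
I(N) = N²
V(y, j) = 1 - 4*j² (V(y, j) = 1 + j²*(-4) = 1 - 4*j²)
-2750 - V(O, -64) = -2750 - (1 - 4*(-64)²) = -2750 - (1 - 4*4096) = -2750 - (1 - 16384) = -2750 - 1*(-16383) = -2750 + 16383 = 13633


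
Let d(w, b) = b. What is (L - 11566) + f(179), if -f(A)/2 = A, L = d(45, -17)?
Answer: -11941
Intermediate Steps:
L = -17
f(A) = -2*A
(L - 11566) + f(179) = (-17 - 11566) - 2*179 = -11583 - 358 = -11941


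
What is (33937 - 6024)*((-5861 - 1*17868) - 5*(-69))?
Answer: -652717592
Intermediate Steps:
(33937 - 6024)*((-5861 - 1*17868) - 5*(-69)) = 27913*((-5861 - 17868) + 345) = 27913*(-23729 + 345) = 27913*(-23384) = -652717592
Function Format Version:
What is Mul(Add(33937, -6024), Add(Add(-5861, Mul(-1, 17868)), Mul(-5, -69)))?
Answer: -652717592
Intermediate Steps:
Mul(Add(33937, -6024), Add(Add(-5861, Mul(-1, 17868)), Mul(-5, -69))) = Mul(27913, Add(Add(-5861, -17868), 345)) = Mul(27913, Add(-23729, 345)) = Mul(27913, -23384) = -652717592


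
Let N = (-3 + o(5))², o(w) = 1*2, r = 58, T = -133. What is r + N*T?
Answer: -75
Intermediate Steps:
o(w) = 2
N = 1 (N = (-3 + 2)² = (-1)² = 1)
r + N*T = 58 + 1*(-133) = 58 - 133 = -75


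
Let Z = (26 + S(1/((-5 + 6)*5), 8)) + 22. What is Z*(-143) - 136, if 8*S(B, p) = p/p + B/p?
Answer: -2245863/320 ≈ -7018.3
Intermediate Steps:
S(B, p) = ⅛ + B/(8*p) (S(B, p) = (p/p + B/p)/8 = (1 + B/p)/8 = ⅛ + B/(8*p))
Z = 15401/320 (Z = (26 + (⅛)*(1/((-5 + 6)*5) + 8)/8) + 22 = (26 + (⅛)*(⅛)*(1/(1*5) + 8)) + 22 = (26 + (⅛)*(⅛)*(1/5 + 8)) + 22 = (26 + (⅛)*(⅛)*(⅕ + 8)) + 22 = (26 + (⅛)*(⅛)*(41/5)) + 22 = (26 + 41/320) + 22 = 8361/320 + 22 = 15401/320 ≈ 48.128)
Z*(-143) - 136 = (15401/320)*(-143) - 136 = -2202343/320 - 136 = -2245863/320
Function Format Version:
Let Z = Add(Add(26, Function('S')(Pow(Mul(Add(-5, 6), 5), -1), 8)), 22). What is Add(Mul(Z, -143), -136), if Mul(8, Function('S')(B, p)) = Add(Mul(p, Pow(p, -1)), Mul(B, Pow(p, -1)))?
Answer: Rational(-2245863, 320) ≈ -7018.3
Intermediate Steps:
Function('S')(B, p) = Add(Rational(1, 8), Mul(Rational(1, 8), B, Pow(p, -1))) (Function('S')(B, p) = Mul(Rational(1, 8), Add(Mul(p, Pow(p, -1)), Mul(B, Pow(p, -1)))) = Mul(Rational(1, 8), Add(1, Mul(B, Pow(p, -1)))) = Add(Rational(1, 8), Mul(Rational(1, 8), B, Pow(p, -1))))
Z = Rational(15401, 320) (Z = Add(Add(26, Mul(Rational(1, 8), Pow(8, -1), Add(Pow(Mul(Add(-5, 6), 5), -1), 8))), 22) = Add(Add(26, Mul(Rational(1, 8), Rational(1, 8), Add(Pow(Mul(1, 5), -1), 8))), 22) = Add(Add(26, Mul(Rational(1, 8), Rational(1, 8), Add(Pow(5, -1), 8))), 22) = Add(Add(26, Mul(Rational(1, 8), Rational(1, 8), Add(Rational(1, 5), 8))), 22) = Add(Add(26, Mul(Rational(1, 8), Rational(1, 8), Rational(41, 5))), 22) = Add(Add(26, Rational(41, 320)), 22) = Add(Rational(8361, 320), 22) = Rational(15401, 320) ≈ 48.128)
Add(Mul(Z, -143), -136) = Add(Mul(Rational(15401, 320), -143), -136) = Add(Rational(-2202343, 320), -136) = Rational(-2245863, 320)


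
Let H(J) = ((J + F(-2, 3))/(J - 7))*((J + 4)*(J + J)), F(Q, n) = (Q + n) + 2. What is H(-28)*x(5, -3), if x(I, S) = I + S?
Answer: 1920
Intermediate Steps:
F(Q, n) = 2 + Q + n
H(J) = 2*J*(3 + J)*(4 + J)/(-7 + J) (H(J) = ((J + (2 - 2 + 3))/(J - 7))*((J + 4)*(J + J)) = ((J + 3)/(-7 + J))*((4 + J)*(2*J)) = ((3 + J)/(-7 + J))*(2*J*(4 + J)) = 2*J*(3 + J)*(4 + J)/(-7 + J))
H(-28)*x(5, -3) = (2*(-28)*(12 + (-28)² + 7*(-28))/(-7 - 28))*(5 - 3) = (2*(-28)*(12 + 784 - 196)/(-35))*2 = (2*(-28)*(-1/35)*600)*2 = 960*2 = 1920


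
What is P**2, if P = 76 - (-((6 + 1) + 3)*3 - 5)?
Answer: 12321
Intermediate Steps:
P = 111 (P = 76 - (-(7 + 3)*3 - 5) = 76 - (-1*10*3 - 5) = 76 - (-10*3 - 5) = 76 - (-30 - 5) = 76 - 1*(-35) = 76 + 35 = 111)
P**2 = 111**2 = 12321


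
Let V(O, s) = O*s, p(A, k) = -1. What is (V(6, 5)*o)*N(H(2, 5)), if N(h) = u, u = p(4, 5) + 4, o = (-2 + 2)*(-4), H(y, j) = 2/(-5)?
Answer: 0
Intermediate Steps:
H(y, j) = -2/5 (H(y, j) = 2*(-1/5) = -2/5)
o = 0 (o = 0*(-4) = 0)
u = 3 (u = -1 + 4 = 3)
N(h) = 3
(V(6, 5)*o)*N(H(2, 5)) = ((6*5)*0)*3 = (30*0)*3 = 0*3 = 0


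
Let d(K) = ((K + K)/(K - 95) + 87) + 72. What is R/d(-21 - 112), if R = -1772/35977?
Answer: -10632/34573897 ≈ -0.00030752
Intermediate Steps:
R = -1772/35977 (R = -1772*1/35977 = -1772/35977 ≈ -0.049254)
d(K) = 159 + 2*K/(-95 + K) (d(K) = ((2*K)/(-95 + K) + 87) + 72 = (2*K/(-95 + K) + 87) + 72 = (87 + 2*K/(-95 + K)) + 72 = 159 + 2*K/(-95 + K))
R/d(-21 - 112) = -1772*(-95 + (-21 - 112))/(-15105 + 161*(-21 - 112))/35977 = -1772*(-95 - 133)/(-15105 + 161*(-133))/35977 = -1772*(-228/(-15105 - 21413))/35977 = -1772/(35977*((-1/228*(-36518)))) = -1772/(35977*961/6) = -1772/35977*6/961 = -10632/34573897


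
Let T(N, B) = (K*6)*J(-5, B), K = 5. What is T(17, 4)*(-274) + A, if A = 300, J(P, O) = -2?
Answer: 16740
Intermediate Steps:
T(N, B) = -60 (T(N, B) = (5*6)*(-2) = 30*(-2) = -60)
T(17, 4)*(-274) + A = -60*(-274) + 300 = 16440 + 300 = 16740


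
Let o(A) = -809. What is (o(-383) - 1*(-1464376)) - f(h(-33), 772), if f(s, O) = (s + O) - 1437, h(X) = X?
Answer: 1464265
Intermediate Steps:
f(s, O) = -1437 + O + s (f(s, O) = (O + s) - 1437 = -1437 + O + s)
(o(-383) - 1*(-1464376)) - f(h(-33), 772) = (-809 - 1*(-1464376)) - (-1437 + 772 - 33) = (-809 + 1464376) - 1*(-698) = 1463567 + 698 = 1464265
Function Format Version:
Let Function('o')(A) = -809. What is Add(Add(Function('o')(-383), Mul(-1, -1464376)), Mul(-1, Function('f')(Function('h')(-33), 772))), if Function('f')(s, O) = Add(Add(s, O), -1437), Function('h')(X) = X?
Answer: 1464265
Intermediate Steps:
Function('f')(s, O) = Add(-1437, O, s) (Function('f')(s, O) = Add(Add(O, s), -1437) = Add(-1437, O, s))
Add(Add(Function('o')(-383), Mul(-1, -1464376)), Mul(-1, Function('f')(Function('h')(-33), 772))) = Add(Add(-809, Mul(-1, -1464376)), Mul(-1, Add(-1437, 772, -33))) = Add(Add(-809, 1464376), Mul(-1, -698)) = Add(1463567, 698) = 1464265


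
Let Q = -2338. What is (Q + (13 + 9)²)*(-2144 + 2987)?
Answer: -1562922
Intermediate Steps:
(Q + (13 + 9)²)*(-2144 + 2987) = (-2338 + (13 + 9)²)*(-2144 + 2987) = (-2338 + 22²)*843 = (-2338 + 484)*843 = -1854*843 = -1562922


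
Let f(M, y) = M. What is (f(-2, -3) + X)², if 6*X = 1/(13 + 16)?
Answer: 120409/30276 ≈ 3.9770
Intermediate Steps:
X = 1/174 (X = 1/(6*(13 + 16)) = (⅙)/29 = (⅙)*(1/29) = 1/174 ≈ 0.0057471)
(f(-2, -3) + X)² = (-2 + 1/174)² = (-347/174)² = 120409/30276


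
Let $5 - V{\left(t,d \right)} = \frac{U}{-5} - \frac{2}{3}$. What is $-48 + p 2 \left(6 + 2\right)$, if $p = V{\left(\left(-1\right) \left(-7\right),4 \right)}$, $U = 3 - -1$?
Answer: $\frac{832}{15} \approx 55.467$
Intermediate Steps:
$U = 4$ ($U = 3 + 1 = 4$)
$V{\left(t,d \right)} = \frac{97}{15}$ ($V{\left(t,d \right)} = 5 - \left(\frac{4}{-5} - \frac{2}{3}\right) = 5 - \left(4 \left(- \frac{1}{5}\right) - \frac{2}{3}\right) = 5 - \left(- \frac{4}{5} - \frac{2}{3}\right) = 5 - - \frac{22}{15} = 5 + \frac{22}{15} = \frac{97}{15}$)
$p = \frac{97}{15} \approx 6.4667$
$-48 + p 2 \left(6 + 2\right) = -48 + \frac{97 \cdot 2 \left(6 + 2\right)}{15} = -48 + \frac{97 \cdot 2 \cdot 8}{15} = -48 + \frac{97}{15} \cdot 16 = -48 + \frac{1552}{15} = \frac{832}{15}$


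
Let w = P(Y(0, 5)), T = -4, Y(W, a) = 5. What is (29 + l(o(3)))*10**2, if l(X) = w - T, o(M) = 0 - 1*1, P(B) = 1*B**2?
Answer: 5800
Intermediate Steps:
P(B) = B**2
w = 25 (w = 5**2 = 25)
o(M) = -1 (o(M) = 0 - 1 = -1)
l(X) = 29 (l(X) = 25 - 1*(-4) = 25 + 4 = 29)
(29 + l(o(3)))*10**2 = (29 + 29)*10**2 = 58*100 = 5800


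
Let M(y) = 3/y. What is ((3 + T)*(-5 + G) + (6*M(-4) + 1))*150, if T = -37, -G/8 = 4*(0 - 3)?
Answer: -464625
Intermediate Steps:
G = 96 (G = -32*(0 - 3) = -32*(-3) = -8*(-12) = 96)
((3 + T)*(-5 + G) + (6*M(-4) + 1))*150 = ((3 - 37)*(-5 + 96) + (6*(3/(-4)) + 1))*150 = (-34*91 + (6*(3*(-¼)) + 1))*150 = (-3094 + (6*(-¾) + 1))*150 = (-3094 + (-9/2 + 1))*150 = (-3094 - 7/2)*150 = -6195/2*150 = -464625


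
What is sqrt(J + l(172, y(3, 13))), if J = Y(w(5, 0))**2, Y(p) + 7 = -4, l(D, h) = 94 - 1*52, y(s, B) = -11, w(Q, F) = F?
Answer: sqrt(163) ≈ 12.767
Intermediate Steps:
l(D, h) = 42 (l(D, h) = 94 - 52 = 42)
Y(p) = -11 (Y(p) = -7 - 4 = -11)
J = 121 (J = (-11)**2 = 121)
sqrt(J + l(172, y(3, 13))) = sqrt(121 + 42) = sqrt(163)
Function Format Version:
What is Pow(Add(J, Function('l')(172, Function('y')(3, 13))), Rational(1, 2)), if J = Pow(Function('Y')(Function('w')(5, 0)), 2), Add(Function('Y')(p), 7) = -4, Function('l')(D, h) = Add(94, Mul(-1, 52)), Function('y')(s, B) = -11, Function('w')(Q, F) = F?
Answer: Pow(163, Rational(1, 2)) ≈ 12.767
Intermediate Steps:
Function('l')(D, h) = 42 (Function('l')(D, h) = Add(94, -52) = 42)
Function('Y')(p) = -11 (Function('Y')(p) = Add(-7, -4) = -11)
J = 121 (J = Pow(-11, 2) = 121)
Pow(Add(J, Function('l')(172, Function('y')(3, 13))), Rational(1, 2)) = Pow(Add(121, 42), Rational(1, 2)) = Pow(163, Rational(1, 2))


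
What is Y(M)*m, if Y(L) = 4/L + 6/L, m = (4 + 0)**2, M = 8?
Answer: 20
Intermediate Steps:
m = 16 (m = 4**2 = 16)
Y(L) = 10/L
Y(M)*m = (10/8)*16 = (10*(1/8))*16 = (5/4)*16 = 20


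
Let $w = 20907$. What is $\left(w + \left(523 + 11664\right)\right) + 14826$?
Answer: $47920$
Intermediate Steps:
$\left(w + \left(523 + 11664\right)\right) + 14826 = \left(20907 + \left(523 + 11664\right)\right) + 14826 = \left(20907 + 12187\right) + 14826 = 33094 + 14826 = 47920$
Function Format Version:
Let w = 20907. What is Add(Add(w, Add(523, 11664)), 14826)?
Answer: 47920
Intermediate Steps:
Add(Add(w, Add(523, 11664)), 14826) = Add(Add(20907, Add(523, 11664)), 14826) = Add(Add(20907, 12187), 14826) = Add(33094, 14826) = 47920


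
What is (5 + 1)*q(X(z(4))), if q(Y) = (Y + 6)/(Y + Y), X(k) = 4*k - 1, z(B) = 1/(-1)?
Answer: -⅗ ≈ -0.60000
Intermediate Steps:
z(B) = -1
X(k) = -1 + 4*k
q(Y) = (6 + Y)/(2*Y) (q(Y) = (6 + Y)/((2*Y)) = (6 + Y)*(1/(2*Y)) = (6 + Y)/(2*Y))
(5 + 1)*q(X(z(4))) = (5 + 1)*((6 + (-1 + 4*(-1)))/(2*(-1 + 4*(-1)))) = 6*((6 + (-1 - 4))/(2*(-1 - 4))) = 6*((½)*(6 - 5)/(-5)) = 6*((½)*(-⅕)*1) = 6*(-⅒) = -⅗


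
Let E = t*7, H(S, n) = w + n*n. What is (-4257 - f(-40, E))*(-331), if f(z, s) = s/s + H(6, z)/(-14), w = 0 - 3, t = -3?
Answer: 19202965/14 ≈ 1.3716e+6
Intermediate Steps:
w = -3
H(S, n) = -3 + n² (H(S, n) = -3 + n*n = -3 + n²)
E = -21 (E = -3*7 = -21)
f(z, s) = 17/14 - z²/14 (f(z, s) = s/s + (-3 + z²)/(-14) = 1 + (-3 + z²)*(-1/14) = 1 + (3/14 - z²/14) = 17/14 - z²/14)
(-4257 - f(-40, E))*(-331) = (-4257 - (17/14 - 1/14*(-40)²))*(-331) = (-4257 - (17/14 - 1/14*1600))*(-331) = (-4257 - (17/14 - 800/7))*(-331) = (-4257 - 1*(-1583/14))*(-331) = (-4257 + 1583/14)*(-331) = -58015/14*(-331) = 19202965/14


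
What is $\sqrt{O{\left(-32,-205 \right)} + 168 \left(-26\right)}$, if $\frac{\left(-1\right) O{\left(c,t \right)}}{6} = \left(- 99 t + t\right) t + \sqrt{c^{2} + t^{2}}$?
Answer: $\sqrt{24706332 - 6 \sqrt{43049}} \approx 4970.4$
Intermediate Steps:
$O{\left(c,t \right)} = - 6 \sqrt{c^{2} + t^{2}} + 588 t^{2}$ ($O{\left(c,t \right)} = - 6 \left(\left(- 99 t + t\right) t + \sqrt{c^{2} + t^{2}}\right) = - 6 \left(- 98 t t + \sqrt{c^{2} + t^{2}}\right) = - 6 \left(- 98 t^{2} + \sqrt{c^{2} + t^{2}}\right) = - 6 \left(\sqrt{c^{2} + t^{2}} - 98 t^{2}\right) = - 6 \sqrt{c^{2} + t^{2}} + 588 t^{2}$)
$\sqrt{O{\left(-32,-205 \right)} + 168 \left(-26\right)} = \sqrt{\left(- 6 \sqrt{\left(-32\right)^{2} + \left(-205\right)^{2}} + 588 \left(-205\right)^{2}\right) + 168 \left(-26\right)} = \sqrt{\left(- 6 \sqrt{1024 + 42025} + 588 \cdot 42025\right) - 4368} = \sqrt{\left(- 6 \sqrt{43049} + 24710700\right) - 4368} = \sqrt{\left(24710700 - 6 \sqrt{43049}\right) - 4368} = \sqrt{24706332 - 6 \sqrt{43049}}$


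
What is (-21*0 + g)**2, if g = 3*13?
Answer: 1521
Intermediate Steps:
g = 39
(-21*0 + g)**2 = (-21*0 + 39)**2 = (0 + 39)**2 = 39**2 = 1521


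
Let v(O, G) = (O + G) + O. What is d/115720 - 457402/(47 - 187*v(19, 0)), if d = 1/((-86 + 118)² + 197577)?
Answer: 808620156565423/12479284491960 ≈ 64.797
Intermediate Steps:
v(O, G) = G + 2*O (v(O, G) = (G + O) + O = G + 2*O)
d = 1/198601 (d = 1/(32² + 197577) = 1/(1024 + 197577) = 1/198601 ≈ 5.0352e-6)
d/115720 - 457402/(47 - 187*v(19, 0)) = (1/198601)/115720 - 457402/(47 - 187*(0 + 2*19)) = (1/198601)*(1/115720) - 457402/(47 - 187*(0 + 38)) = 1/22982107720 - 457402/(47 - 187*38) = 1/22982107720 - 457402/(47 - 7106) = 1/22982107720 - 457402/(-7059) = 1/22982107720 - 457402*(-1/7059) = 1/22982107720 + 457402/7059 = 808620156565423/12479284491960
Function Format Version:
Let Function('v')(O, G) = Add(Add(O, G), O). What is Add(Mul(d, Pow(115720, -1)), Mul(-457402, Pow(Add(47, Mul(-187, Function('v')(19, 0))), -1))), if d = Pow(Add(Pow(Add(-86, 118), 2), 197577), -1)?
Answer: Rational(808620156565423, 12479284491960) ≈ 64.797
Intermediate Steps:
Function('v')(O, G) = Add(G, Mul(2, O)) (Function('v')(O, G) = Add(Add(G, O), O) = Add(G, Mul(2, O)))
d = Rational(1, 198601) (d = Pow(Add(Pow(32, 2), 197577), -1) = Pow(Add(1024, 197577), -1) = Pow(198601, -1) = Rational(1, 198601) ≈ 5.0352e-6)
Add(Mul(d, Pow(115720, -1)), Mul(-457402, Pow(Add(47, Mul(-187, Function('v')(19, 0))), -1))) = Add(Mul(Rational(1, 198601), Pow(115720, -1)), Mul(-457402, Pow(Add(47, Mul(-187, Add(0, Mul(2, 19)))), -1))) = Add(Mul(Rational(1, 198601), Rational(1, 115720)), Mul(-457402, Pow(Add(47, Mul(-187, Add(0, 38))), -1))) = Add(Rational(1, 22982107720), Mul(-457402, Pow(Add(47, Mul(-187, 38)), -1))) = Add(Rational(1, 22982107720), Mul(-457402, Pow(Add(47, -7106), -1))) = Add(Rational(1, 22982107720), Mul(-457402, Pow(-7059, -1))) = Add(Rational(1, 22982107720), Mul(-457402, Rational(-1, 7059))) = Add(Rational(1, 22982107720), Rational(457402, 7059)) = Rational(808620156565423, 12479284491960)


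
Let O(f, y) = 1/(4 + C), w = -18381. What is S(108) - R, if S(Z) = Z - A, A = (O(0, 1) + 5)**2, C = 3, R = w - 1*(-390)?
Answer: 885555/49 ≈ 18073.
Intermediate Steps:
R = -17991 (R = -18381 - 1*(-390) = -18381 + 390 = -17991)
O(f, y) = 1/7 (O(f, y) = 1/(4 + 3) = 1/7)
A = 1296/49 (A = (1/7 + 5)**2 = (36/7)**2 = 1296/49 ≈ 26.449)
S(Z) = -1296/49 + Z (S(Z) = Z - 1*1296/49 = Z - 1296/49 = -1296/49 + Z)
S(108) - R = (-1296/49 + 108) - 1*(-17991) = 3996/49 + 17991 = 885555/49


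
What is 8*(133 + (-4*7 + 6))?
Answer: 888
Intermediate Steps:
8*(133 + (-4*7 + 6)) = 8*(133 + (-28 + 6)) = 8*(133 - 22) = 8*111 = 888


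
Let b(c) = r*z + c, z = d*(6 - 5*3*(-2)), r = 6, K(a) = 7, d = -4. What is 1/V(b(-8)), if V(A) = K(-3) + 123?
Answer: 1/130 ≈ 0.0076923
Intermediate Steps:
z = -144 (z = -4*(6 - 5*3*(-2)) = -4*(6 - 15*(-2)) = -4*(6 + 30) = -4*36 = -144)
b(c) = -864 + c (b(c) = 6*(-144) + c = -864 + c)
V(A) = 130 (V(A) = 7 + 123 = 130)
1/V(b(-8)) = 1/130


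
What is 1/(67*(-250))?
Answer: -1/16750 ≈ -5.9702e-5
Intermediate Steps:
1/(67*(-250)) = 1/(-16750) = -1/16750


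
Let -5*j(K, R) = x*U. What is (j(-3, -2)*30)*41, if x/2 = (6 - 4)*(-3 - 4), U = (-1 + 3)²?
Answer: 27552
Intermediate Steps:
U = 4 (U = 2² = 4)
x = -28 (x = 2*((6 - 4)*(-3 - 4)) = 2*(2*(-7)) = 2*(-14) = -28)
j(K, R) = 112/5 (j(K, R) = -(-28)*4/5 = -⅕*(-112) = 112/5)
(j(-3, -2)*30)*41 = ((112/5)*30)*41 = 672*41 = 27552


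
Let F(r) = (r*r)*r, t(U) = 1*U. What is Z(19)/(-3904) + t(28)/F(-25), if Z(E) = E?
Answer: -406187/61000000 ≈ -0.0066588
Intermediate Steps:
t(U) = U
F(r) = r**3 (F(r) = r**2*r = r**3)
Z(19)/(-3904) + t(28)/F(-25) = 19/(-3904) + 28/((-25)**3) = 19*(-1/3904) + 28/(-15625) = -19/3904 + 28*(-1/15625) = -19/3904 - 28/15625 = -406187/61000000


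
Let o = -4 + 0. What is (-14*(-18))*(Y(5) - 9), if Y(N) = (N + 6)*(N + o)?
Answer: 504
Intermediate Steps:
o = -4
Y(N) = (-4 + N)*(6 + N) (Y(N) = (N + 6)*(N - 4) = (6 + N)*(-4 + N) = (-4 + N)*(6 + N))
(-14*(-18))*(Y(5) - 9) = (-14*(-18))*((-24 + 5² + 2*5) - 9) = 252*((-24 + 25 + 10) - 9) = 252*(11 - 9) = 252*2 = 504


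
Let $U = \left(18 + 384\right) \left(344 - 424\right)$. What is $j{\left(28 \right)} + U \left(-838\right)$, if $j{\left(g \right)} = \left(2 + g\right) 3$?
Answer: $26950170$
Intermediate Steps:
$U = -32160$ ($U = 402 \left(-80\right) = -32160$)
$j{\left(g \right)} = 6 + 3 g$
$j{\left(28 \right)} + U \left(-838\right) = \left(6 + 3 \cdot 28\right) - -26950080 = \left(6 + 84\right) + 26950080 = 90 + 26950080 = 26950170$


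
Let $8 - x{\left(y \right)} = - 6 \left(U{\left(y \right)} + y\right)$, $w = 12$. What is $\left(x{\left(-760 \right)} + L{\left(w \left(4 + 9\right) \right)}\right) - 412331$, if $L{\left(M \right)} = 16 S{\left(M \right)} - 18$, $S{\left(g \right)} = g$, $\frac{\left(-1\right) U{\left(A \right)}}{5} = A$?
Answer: $-391605$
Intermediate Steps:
$U{\left(A \right)} = - 5 A$
$x{\left(y \right)} = 8 - 24 y$ ($x{\left(y \right)} = 8 - - 6 \left(- 5 y + y\right) = 8 - - 6 \left(- 4 y\right) = 8 - 24 y$)
$L{\left(M \right)} = -18 + 16 M$ ($L{\left(M \right)} = 16 M - 18 = -18 + 16 M$)
$\left(x{\left(-760 \right)} + L{\left(w \left(4 + 9\right) \right)}\right) - 412331 = \left(\left(8 - -18240\right) - \left(18 - 16 \cdot 12 \left(4 + 9\right)\right)\right) - 412331 = \left(\left(8 + 18240\right) - \left(18 - 16 \cdot 12 \cdot 13\right)\right) - 412331 = \left(18248 + \left(-18 + 16 \cdot 156\right)\right) - 412331 = \left(18248 + \left(-18 + 2496\right)\right) - 412331 = \left(18248 + 2478\right) - 412331 = 20726 - 412331 = -391605$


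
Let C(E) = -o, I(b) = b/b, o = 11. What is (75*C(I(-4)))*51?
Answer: -42075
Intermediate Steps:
I(b) = 1
C(E) = -11 (C(E) = -1*11 = -11)
(75*C(I(-4)))*51 = (75*(-11))*51 = -825*51 = -42075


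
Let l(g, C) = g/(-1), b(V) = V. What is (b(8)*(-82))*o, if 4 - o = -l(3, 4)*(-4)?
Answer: -10496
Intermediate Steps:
l(g, C) = -g (l(g, C) = g*(-1) = -g)
o = 16 (o = 4 - (-(-1)*3)*(-4) = 4 - (-1*(-3))*(-4) = 4 - 3*(-4) = 4 - 1*(-12) = 4 + 12 = 16)
(b(8)*(-82))*o = (8*(-82))*16 = -656*16 = -10496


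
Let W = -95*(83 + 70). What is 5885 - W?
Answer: 20420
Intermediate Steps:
W = -14535 (W = -95*153 = -14535)
5885 - W = 5885 - 1*(-14535) = 5885 + 14535 = 20420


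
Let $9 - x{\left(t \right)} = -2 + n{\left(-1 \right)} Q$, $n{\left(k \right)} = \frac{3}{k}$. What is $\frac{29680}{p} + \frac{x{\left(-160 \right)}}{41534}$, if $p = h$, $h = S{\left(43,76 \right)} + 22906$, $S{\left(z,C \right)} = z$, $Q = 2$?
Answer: $\frac{23266401}{17984222} \approx 1.2937$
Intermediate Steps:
$h = 22949$ ($h = 43 + 22906 = 22949$)
$p = 22949$
$x{\left(t \right)} = 17$ ($x{\left(t \right)} = 9 - \left(-2 + \frac{3}{-1} \cdot 2\right) = 9 - \left(-2 + 3 \left(-1\right) 2\right) = 9 - \left(-2 - 6\right) = 9 - -8 = 9 + 8 = 17$)
$\frac{29680}{p} + \frac{x{\left(-160 \right)}}{41534} = \frac{29680}{22949} + \frac{17}{41534} = 29680 \cdot \frac{1}{22949} + 17 \cdot \frac{1}{41534} = \frac{560}{433} + \frac{17}{41534} = \frac{23266401}{17984222}$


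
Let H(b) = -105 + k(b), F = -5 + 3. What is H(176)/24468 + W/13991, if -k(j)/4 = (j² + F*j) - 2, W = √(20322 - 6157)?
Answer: -122593/24468 + √14165/13991 ≈ -5.0018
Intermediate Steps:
W = √14165 ≈ 119.02
F = -2
k(j) = 8 - 4*j² + 8*j (k(j) = -4*((j² - 2*j) - 2) = -4*(-2 + j² - 2*j) = 8 - 4*j² + 8*j)
H(b) = -97 - 4*b² + 8*b (H(b) = -105 + (8 - 4*b² + 8*b) = -97 - 4*b² + 8*b)
H(176)/24468 + W/13991 = (-97 - 4*176² + 8*176)/24468 + √14165/13991 = (-97 - 4*30976 + 1408)*(1/24468) + √14165*(1/13991) = (-97 - 123904 + 1408)*(1/24468) + √14165/13991 = -122593*1/24468 + √14165/13991 = -122593/24468 + √14165/13991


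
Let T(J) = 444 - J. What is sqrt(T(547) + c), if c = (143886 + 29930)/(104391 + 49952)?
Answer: 3*I*sqrt(269646018551)/154343 ≈ 10.093*I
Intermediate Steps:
c = 173816/154343 ≈ 1.1262
sqrt(T(547) + c) = sqrt((444 - 1*547) + 173816/154343) = sqrt((444 - 547) + 173816/154343) = sqrt(-103 + 173816/154343) = sqrt(-15723513/154343) = 3*I*sqrt(269646018551)/154343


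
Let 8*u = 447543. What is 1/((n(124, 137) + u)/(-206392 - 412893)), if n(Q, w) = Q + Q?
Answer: -4954280/449527 ≈ -11.021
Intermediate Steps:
n(Q, w) = 2*Q
u = 447543/8 (u = (1/8)*447543 = 447543/8 ≈ 55943.)
1/((n(124, 137) + u)/(-206392 - 412893)) = 1/((2*124 + 447543/8)/(-206392 - 412893)) = 1/((248 + 447543/8)/(-619285)) = 1/((449527/8)*(-1/619285)) = 1/(-449527/4954280) = -4954280/449527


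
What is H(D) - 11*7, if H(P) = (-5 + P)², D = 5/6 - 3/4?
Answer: -7607/144 ≈ -52.826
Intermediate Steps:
D = 1/12 (D = 5*(⅙) - 3*¼ = ⅚ - ¾ = 1/12 ≈ 0.083333)
H(D) - 11*7 = (-5 + 1/12)² - 11*7 = (-59/12)² - 77 = 3481/144 - 77 = -7607/144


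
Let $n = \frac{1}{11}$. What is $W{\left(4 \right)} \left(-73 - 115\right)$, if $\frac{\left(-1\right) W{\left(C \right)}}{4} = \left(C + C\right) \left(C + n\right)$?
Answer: $\frac{270720}{11} \approx 24611.0$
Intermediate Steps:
$n = \frac{1}{11} \approx 0.090909$
$W{\left(C \right)} = - 8 C \left(\frac{1}{11} + C\right)$ ($W{\left(C \right)} = - 4 \left(C + C\right) \left(C + \frac{1}{11}\right) = - 4 \cdot 2 C \left(\frac{1}{11} + C\right) = - 8 C \left(\frac{1}{11} + C\right)$)
$W{\left(4 \right)} \left(-73 - 115\right) = \left(- \frac{8}{11}\right) 4 \left(1 + 11 \cdot 4\right) \left(-73 - 115\right) = \left(- \frac{8}{11}\right) 4 \left(1 + 44\right) \left(-188\right) = \left(- \frac{8}{11}\right) 4 \cdot 45 \left(-188\right) = \left(- \frac{1440}{11}\right) \left(-188\right) = \frac{270720}{11}$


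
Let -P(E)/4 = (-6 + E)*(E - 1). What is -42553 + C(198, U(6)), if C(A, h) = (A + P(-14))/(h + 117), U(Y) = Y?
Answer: -1745007/41 ≈ -42561.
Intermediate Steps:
P(E) = -4*(-1 + E)*(-6 + E) (P(E) = -4*(-6 + E)*(E - 1) = -4*(-6 + E)*(-1 + E) = -4*(-1 + E)*(-6 + E))
C(A, h) = (-1200 + A)/(117 + h) (C(A, h) = (A + (-24 - 4*(-14)**2 + 28*(-14)))/(h + 117) = (A + (-24 - 4*196 - 392))/(117 + h) = (A + (-24 - 784 - 392))/(117 + h) = (A - 1200)/(117 + h) = (-1200 + A)/(117 + h))
-42553 + C(198, U(6)) = -42553 + (-1200 + 198)/(117 + 6) = -42553 - 1002/123 = -42553 + (1/123)*(-1002) = -42553 - 334/41 = -1745007/41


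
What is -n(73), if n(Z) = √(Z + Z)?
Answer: -√146 ≈ -12.083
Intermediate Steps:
n(Z) = √2*√Z (n(Z) = √(2*Z) = √2*√Z)
-n(73) = -√2*√73 = -√146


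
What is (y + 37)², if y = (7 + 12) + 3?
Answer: 3481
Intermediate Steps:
y = 22 (y = 19 + 3 = 22)
(y + 37)² = (22 + 37)² = 59² = 3481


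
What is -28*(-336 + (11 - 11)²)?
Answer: 9408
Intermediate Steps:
-28*(-336 + (11 - 11)²) = -28*(-336 + 0²) = -28*(-336 + 0) = -28*(-336) = 9408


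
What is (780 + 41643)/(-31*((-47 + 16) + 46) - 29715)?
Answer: -14141/10060 ≈ -1.4057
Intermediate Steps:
(780 + 41643)/(-31*((-47 + 16) + 46) - 29715) = 42423/(-31*(-31 + 46) - 29715) = 42423/(-31*15 - 29715) = 42423/(-465 - 29715) = 42423/(-30180) = 42423*(-1/30180) = -14141/10060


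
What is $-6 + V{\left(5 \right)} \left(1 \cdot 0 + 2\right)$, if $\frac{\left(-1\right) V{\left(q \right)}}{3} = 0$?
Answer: $-6$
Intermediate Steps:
$V{\left(q \right)} = 0$ ($V{\left(q \right)} = \left(-3\right) 0 = 0$)
$-6 + V{\left(5 \right)} \left(1 \cdot 0 + 2\right) = -6 + 0 \left(1 \cdot 0 + 2\right) = -6 + 0 \left(0 + 2\right) = -6 + 0 \cdot 2 = -6 + 0 = -6$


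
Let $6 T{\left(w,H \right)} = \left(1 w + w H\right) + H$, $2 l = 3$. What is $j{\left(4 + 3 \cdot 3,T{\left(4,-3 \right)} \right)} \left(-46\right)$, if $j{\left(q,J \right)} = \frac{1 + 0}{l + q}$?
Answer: $- \frac{92}{29} \approx -3.1724$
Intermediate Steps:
$l = \frac{3}{2}$ ($l = \frac{1}{2} \cdot 3 = \frac{3}{2} \approx 1.5$)
$T{\left(w,H \right)} = \frac{H}{6} + \frac{w}{6} + \frac{H w}{6}$ ($T{\left(w,H \right)} = \frac{\left(1 w + w H\right) + H}{6} = \frac{\left(w + H w\right) + H}{6} = \frac{H + w + H w}{6} = \frac{H}{6} + \frac{w}{6} + \frac{H w}{6}$)
$j{\left(q,J \right)} = \frac{1}{\frac{3}{2} + q}$ ($j{\left(q,J \right)} = \frac{1 + 0}{\frac{3}{2} + q} = 1 \frac{1}{\frac{3}{2} + q} = \frac{1}{\frac{3}{2} + q}$)
$j{\left(4 + 3 \cdot 3,T{\left(4,-3 \right)} \right)} \left(-46\right) = \frac{2}{3 + 2 \left(4 + 3 \cdot 3\right)} \left(-46\right) = \frac{2}{3 + 2 \left(4 + 9\right)} \left(-46\right) = \frac{2}{3 + 2 \cdot 13} \left(-46\right) = \frac{2}{3 + 26} \left(-46\right) = \frac{2}{29} \left(-46\right) = - \frac{92}{29}$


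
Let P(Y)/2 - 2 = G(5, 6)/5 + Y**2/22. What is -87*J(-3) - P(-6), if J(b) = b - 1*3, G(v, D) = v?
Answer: 5640/11 ≈ 512.73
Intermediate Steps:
P(Y) = 6 + Y**2/11 (P(Y) = 4 + 2*(5/5 + Y**2/22) = 4 + 2*(5*(1/5) + Y**2*(1/22)) = 4 + 2*(1 + Y**2/22) = 4 + (2 + Y**2/11) = 6 + Y**2/11)
J(b) = -3 + b (J(b) = b - 3 = -3 + b)
-87*J(-3) - P(-6) = -87*(-3 - 3) - (6 + (1/11)*(-6)**2) = -87*(-6) - (6 + (1/11)*36) = 522 - (6 + 36/11) = 522 - 1*102/11 = 522 - 102/11 = 5640/11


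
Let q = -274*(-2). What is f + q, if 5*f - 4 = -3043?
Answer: -299/5 ≈ -59.800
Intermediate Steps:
q = 548
f = -3039/5 (f = ⅘ + (⅕)*(-3043) = ⅘ - 3043/5 = -3039/5 ≈ -607.80)
f + q = -3039/5 + 548 = -299/5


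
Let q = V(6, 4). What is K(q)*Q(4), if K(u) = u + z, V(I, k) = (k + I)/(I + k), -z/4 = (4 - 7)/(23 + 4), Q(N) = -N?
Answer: -52/9 ≈ -5.7778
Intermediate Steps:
z = 4/9 (z = -4*(4 - 7)/(23 + 4) = -(-12)/27 = -4*(-⅑) = 4/9 ≈ 0.44444)
V(I, k) = 1 (V(I, k) = (I + k)/(I + k) = 1)
q = 1
K(u) = 4/9 + u (K(u) = u + 4/9 = 4/9 + u)
K(q)*Q(4) = (4/9 + 1)*(-1*4) = (13/9)*(-4) = -52/9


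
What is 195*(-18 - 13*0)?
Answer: -3510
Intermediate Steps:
195*(-18 - 13*0) = 195*(-18 - 1*0) = 195*(-18 + 0) = 195*(-18) = -3510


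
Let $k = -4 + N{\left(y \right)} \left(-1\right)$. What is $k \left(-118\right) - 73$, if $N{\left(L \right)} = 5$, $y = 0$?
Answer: $989$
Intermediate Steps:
$k = -9$ ($k = -4 + 5 \left(-1\right) = -4 - 5 = -9$)
$k \left(-118\right) - 73 = \left(-9\right) \left(-118\right) - 73 = 1062 - 73 = 989$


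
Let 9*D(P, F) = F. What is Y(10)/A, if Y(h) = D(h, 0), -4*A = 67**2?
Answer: 0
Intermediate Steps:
A = -4489/4 (A = -1/4*67**2 = -1/4*4489 = -4489/4 ≈ -1122.3)
D(P, F) = F/9
Y(h) = 0 (Y(h) = (1/9)*0 = 0)
Y(10)/A = 0/(-4489/4) = 0*(-4/4489) = 0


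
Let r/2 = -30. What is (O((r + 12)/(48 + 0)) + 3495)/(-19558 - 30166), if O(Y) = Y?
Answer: -1747/24862 ≈ -0.070268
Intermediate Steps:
r = -60 (r = 2*(-30) = -60)
(O((r + 12)/(48 + 0)) + 3495)/(-19558 - 30166) = ((-60 + 12)/(48 + 0) + 3495)/(-19558 - 30166) = (-48/48 + 3495)/(-49724) = (-48*1/48 + 3495)*(-1/49724) = (-1 + 3495)*(-1/49724) = 3494*(-1/49724) = -1747/24862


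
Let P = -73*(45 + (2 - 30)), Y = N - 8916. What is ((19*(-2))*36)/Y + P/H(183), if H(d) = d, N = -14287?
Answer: -28544579/4246149 ≈ -6.7225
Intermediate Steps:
Y = -23203 (Y = -14287 - 8916 = -23203)
P = -1241 (P = -73*(45 - 28) = -73*17 = -1241)
((19*(-2))*36)/Y + P/H(183) = ((19*(-2))*36)/(-23203) - 1241/183 = -38*36*(-1/23203) - 1241*1/183 = -1368*(-1/23203) - 1241/183 = 1368/23203 - 1241/183 = -28544579/4246149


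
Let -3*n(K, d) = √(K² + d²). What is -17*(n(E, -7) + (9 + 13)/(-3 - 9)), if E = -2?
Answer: 187/6 + 17*√53/3 ≈ 72.421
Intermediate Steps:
n(K, d) = -√(K² + d²)/3
-17*(n(E, -7) + (9 + 13)/(-3 - 9)) = -17*(-√((-2)² + (-7)²)/3 + (9 + 13)/(-3 - 9)) = -17*(-√(4 + 49)/3 + 22/(-12)) = -17*(-√53/3 + 22*(-1/12)) = -17*(-√53/3 - 11/6) = -17*(-11/6 - √53/3) = 187/6 + 17*√53/3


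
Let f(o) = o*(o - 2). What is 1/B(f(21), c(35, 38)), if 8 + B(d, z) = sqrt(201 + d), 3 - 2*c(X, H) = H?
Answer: 1/67 + 5*sqrt(6)/268 ≈ 0.060625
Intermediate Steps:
c(X, H) = 3/2 - H/2
f(o) = o*(-2 + o)
B(d, z) = -8 + sqrt(201 + d)
1/B(f(21), c(35, 38)) = 1/(-8 + sqrt(201 + 21*(-2 + 21))) = 1/(-8 + sqrt(201 + 21*19)) = 1/(-8 + sqrt(201 + 399)) = 1/(-8 + sqrt(600)) = 1/(-8 + 10*sqrt(6))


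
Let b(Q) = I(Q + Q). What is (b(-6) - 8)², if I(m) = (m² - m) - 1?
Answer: 21609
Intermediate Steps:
I(m) = -1 + m² - m
b(Q) = -1 - 2*Q + 4*Q² (b(Q) = -1 + (Q + Q)² - (Q + Q) = -1 + (2*Q)² - 2*Q = -1 + 4*Q² - 2*Q = -1 - 2*Q + 4*Q²)
(b(-6) - 8)² = ((-1 - 2*(-6) + 4*(-6)²) - 8)² = ((-1 + 12 + 4*36) - 8)² = ((-1 + 12 + 144) - 8)² = (155 - 8)² = 147² = 21609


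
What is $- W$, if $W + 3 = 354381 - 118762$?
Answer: $-235616$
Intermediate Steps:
$W = 235616$ ($W = -3 + \left(354381 - 118762\right) = -3 + 235619 = 235616$)
$- W = \left(-1\right) 235616 = -235616$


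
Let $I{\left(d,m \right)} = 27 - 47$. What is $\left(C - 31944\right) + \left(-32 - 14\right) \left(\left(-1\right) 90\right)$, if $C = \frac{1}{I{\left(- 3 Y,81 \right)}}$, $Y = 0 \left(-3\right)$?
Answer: $- \frac{556081}{20} \approx -27804.0$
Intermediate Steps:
$Y = 0$
$I{\left(d,m \right)} = -20$ ($I{\left(d,m \right)} = 27 - 47 = -20$)
$C = - \frac{1}{20}$ ($C = \frac{1}{-20} = - \frac{1}{20} \approx -0.05$)
$\left(C - 31944\right) + \left(-32 - 14\right) \left(\left(-1\right) 90\right) = \left(- \frac{1}{20} - 31944\right) + \left(-32 - 14\right) \left(\left(-1\right) 90\right) = - \frac{638881}{20} - -4140 = - \frac{638881}{20} + 4140 = - \frac{556081}{20}$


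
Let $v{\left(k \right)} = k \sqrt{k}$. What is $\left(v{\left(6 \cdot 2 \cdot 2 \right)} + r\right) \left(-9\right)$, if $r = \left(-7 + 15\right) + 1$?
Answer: $-81 - 432 \sqrt{6} \approx -1139.2$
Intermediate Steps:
$r = 9$ ($r = 8 + 1 = 9$)
$v{\left(k \right)} = k^{\frac{3}{2}}$
$\left(v{\left(6 \cdot 2 \cdot 2 \right)} + r\right) \left(-9\right) = \left(\left(6 \cdot 2 \cdot 2\right)^{\frac{3}{2}} + 9\right) \left(-9\right) = \left(\left(12 \cdot 2\right)^{\frac{3}{2}} + 9\right) \left(-9\right) = \left(24^{\frac{3}{2}} + 9\right) \left(-9\right) = \left(48 \sqrt{6} + 9\right) \left(-9\right) = \left(9 + 48 \sqrt{6}\right) \left(-9\right) = -81 - 432 \sqrt{6}$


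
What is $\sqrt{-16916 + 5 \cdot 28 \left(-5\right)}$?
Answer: $4 i \sqrt{1101} \approx 132.73 i$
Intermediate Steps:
$\sqrt{-16916 + 5 \cdot 28 \left(-5\right)} = \sqrt{-16916 + 140 \left(-5\right)} = \sqrt{-16916 - 700} = \sqrt{-17616} = 4 i \sqrt{1101}$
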